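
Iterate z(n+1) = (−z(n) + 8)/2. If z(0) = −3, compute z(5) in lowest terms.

91/32

z(1) = (−(−3) + 8)/2 = 11/2.
z(2) = (−(11/2) + 8)/2 = 5/4.
z(3) = (−(5/4) + 8)/2 = 27/8.
z(4) = (−(27/8) + 8)/2 = 37/16.
z(5) = (−(37/16) + 8)/2 = 91/32.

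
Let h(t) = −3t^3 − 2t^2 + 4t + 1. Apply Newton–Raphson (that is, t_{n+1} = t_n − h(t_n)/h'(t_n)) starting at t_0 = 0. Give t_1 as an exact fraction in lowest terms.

−1/4

h'(t) = −9t^2 − 4t + 4.
h(0) = 1, h'(0) = 4, so t_1 = 0 − 1/4 = −1/4.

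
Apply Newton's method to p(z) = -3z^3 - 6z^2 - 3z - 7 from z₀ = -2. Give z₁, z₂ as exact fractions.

p'(z) = -9z^2 - 12z - 3.
p(-2) = -1, p'(-2) = -15, so z₁ = (-2) - (-1)/(-15) = -31/15.
p(-31/15) = 61/1125, p'(-31/15) = -416/25, so z₂ = (-31/15) - (61/1125)/(-416/25) = -38627/18720.

z₁ = -31/15, z₂ = -38627/18720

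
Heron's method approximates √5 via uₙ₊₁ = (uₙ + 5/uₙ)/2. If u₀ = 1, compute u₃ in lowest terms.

47/21

u₁ = (1 + 5/1)/2 = 3.
u₂ = (3 + 5/3)/2 = 7/3.
u₃ = (7/3 + 5/(7/3))/2 = 47/21.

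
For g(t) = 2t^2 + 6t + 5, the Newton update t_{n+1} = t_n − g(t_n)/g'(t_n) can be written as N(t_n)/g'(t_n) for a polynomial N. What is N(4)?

g'(t) = 4t + 6.
N(t) = t·g'(t) − g(t) = t·(4t + 6) − (2t^2 + 6t + 5) = 2t^2 − 5.
N(4) = 27.

27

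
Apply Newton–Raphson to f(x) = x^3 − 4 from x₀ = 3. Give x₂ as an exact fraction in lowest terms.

117239/68121

f'(x) = 3x^2.
f(3) = 23, f'(3) = 27, so x₁ = 3 − 23/27 = 58/27.
f(58/27) = 116380/19683, f'(58/27) = 3364/243, so x₂ = (58/27) − (116380/19683)/(3364/243) = 117239/68121.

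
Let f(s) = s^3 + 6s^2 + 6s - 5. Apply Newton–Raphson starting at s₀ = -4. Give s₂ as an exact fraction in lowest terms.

-223/51

f'(s) = 3s^2 + 12s + 6.
f(-4) = 3, f'(-4) = 6, so s₁ = (-4) - 3/6 = -9/2.
f(-9/2) = -13/8, f'(-9/2) = 51/4, so s₂ = (-9/2) - (-13/8)/(51/4) = -223/51.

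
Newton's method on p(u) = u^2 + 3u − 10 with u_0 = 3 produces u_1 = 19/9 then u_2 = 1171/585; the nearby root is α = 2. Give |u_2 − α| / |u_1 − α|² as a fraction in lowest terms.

u_1 − α = 19/9 − 2 = 1/9, so |u_1 − α| = 1/9.
u_2 − α = 1171/585 − 2 = 1/585, so |u_2 − α| = 1/585.
|u_1 − α|² = 1/81.
Ratio = (1/585) / (1/81) = 9/65.

9/65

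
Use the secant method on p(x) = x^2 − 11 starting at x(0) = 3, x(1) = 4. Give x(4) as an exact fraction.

3907/1178

p(3) = −2, p(4) = 5. x(2) = 4 − 5·(4 − 3)/(5 − (−2)) = 23/7.
p(4) = 5, p(23/7) = −10/49. x(3) = (23/7) − (−10/49)·((23/7) − 4)/((−10/49) − 5) = 169/51.
p(23/7) = −10/49, p(169/51) = −50/2601. x(4) = (169/51) − (−50/2601)·((169/51) − (23/7))/((−50/2601) − (−10/49)) = 3907/1178.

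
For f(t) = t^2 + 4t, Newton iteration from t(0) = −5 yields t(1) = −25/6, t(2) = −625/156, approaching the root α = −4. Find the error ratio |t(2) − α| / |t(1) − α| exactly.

1/26

t(1) − α = −25/6 − (−4) = −25/6 + 4 = −1/6, so |t(1) − α| = 1/6.
t(2) − α = −625/156 − (−4) = −625/156 + 4 = −1/156, so |t(2) − α| = 1/156.
Ratio = (1/156) / (1/6) = 1/26.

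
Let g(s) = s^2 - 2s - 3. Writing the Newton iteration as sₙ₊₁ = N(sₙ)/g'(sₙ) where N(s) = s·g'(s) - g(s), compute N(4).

g'(s) = 2s - 2.
N(s) = s·g'(s) - g(s) = s·(2s - 2) - (s^2 - 2s - 3) = s^2 + 3.
N(4) = 19.

19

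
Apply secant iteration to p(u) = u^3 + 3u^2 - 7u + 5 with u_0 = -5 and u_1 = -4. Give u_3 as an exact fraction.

-4685/989

p(-5) = -10, p(-4) = 17. u_2 = (-4) - 17·((-4) - (-5))/(17 - (-10)) = -125/27.
p(-4) = 17, p(-125/27) = 48790/19683. u_3 = (-125/27) - (48790/19683)·((-125/27) - (-4))/((48790/19683) - 17) = -4685/989.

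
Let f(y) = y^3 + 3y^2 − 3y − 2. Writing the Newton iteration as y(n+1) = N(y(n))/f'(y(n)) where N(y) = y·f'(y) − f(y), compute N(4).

f'(y) = 3y^2 + 6y − 3.
N(y) = y·f'(y) − f(y) = y·(3y^2 + 6y − 3) − (y^3 + 3y^2 − 3y − 2) = 2y^3 + 3y^2 + 2.
N(4) = 178.

178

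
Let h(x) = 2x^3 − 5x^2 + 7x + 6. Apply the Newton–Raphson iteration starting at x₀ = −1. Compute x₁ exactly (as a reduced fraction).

h'(x) = 6x^2 − 10x + 7.
h(−1) = −8, h'(−1) = 23, so x₁ = (−1) − (−8)/23 = −15/23.

−15/23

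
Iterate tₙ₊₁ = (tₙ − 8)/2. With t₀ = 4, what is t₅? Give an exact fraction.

−61/8

t₁ = (4 − 8)/2 = −2.
t₂ = ((−2) − 8)/2 = −5.
t₃ = ((−5) − 8)/2 = −13/2.
t₄ = ((−13/2) − 8)/2 = −29/4.
t₅ = ((−29/4) − 8)/2 = −61/8.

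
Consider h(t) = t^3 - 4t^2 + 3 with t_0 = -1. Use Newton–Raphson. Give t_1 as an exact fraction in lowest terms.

h'(t) = 3t^2 - 8t.
h(-1) = -2, h'(-1) = 11, so t_1 = (-1) - (-2)/11 = -9/11.

-9/11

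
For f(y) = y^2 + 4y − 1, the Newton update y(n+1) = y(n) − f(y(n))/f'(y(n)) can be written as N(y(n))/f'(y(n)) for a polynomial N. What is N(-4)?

f'(y) = 2y + 4.
N(y) = y·f'(y) − f(y) = y·(2y + 4) − (y^2 + 4y − 1) = y^2 + 1.
N(-4) = 17.

17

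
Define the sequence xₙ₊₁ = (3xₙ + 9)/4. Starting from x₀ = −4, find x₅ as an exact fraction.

6057/1024

x₁ = (3·(−4) + 9)/4 = −3/4.
x₂ = (3·(−3/4) + 9)/4 = 27/16.
x₃ = (3·(27/16) + 9)/4 = 225/64.
x₄ = (3·(225/64) + 9)/4 = 1251/256.
x₅ = (3·(1251/256) + 9)/4 = 6057/1024.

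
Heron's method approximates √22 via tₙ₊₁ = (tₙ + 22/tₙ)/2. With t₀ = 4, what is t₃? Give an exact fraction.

t₁ = (4 + 22/4)/2 = 19/4.
t₂ = (19/4 + 22/(19/4))/2 = 713/152.
t₃ = (713/152 + 22/(713/152))/2 = 1016657/216752.

1016657/216752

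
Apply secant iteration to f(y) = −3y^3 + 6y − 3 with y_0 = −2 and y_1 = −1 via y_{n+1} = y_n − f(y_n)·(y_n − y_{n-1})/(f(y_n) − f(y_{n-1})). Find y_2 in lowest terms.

f(−2) = 9, f(−1) = −6. y_2 = (−1) − (−6)·((−1) − (−2))/((−6) − 9) = −7/5.

−7/5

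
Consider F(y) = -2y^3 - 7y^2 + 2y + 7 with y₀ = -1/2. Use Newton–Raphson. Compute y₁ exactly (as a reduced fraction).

F'(y) = -6y^2 - 14y + 2.
F(-1/2) = 9/2, F'(-1/2) = 15/2, so y₁ = (-1/2) - (9/2)/(15/2) = -11/10.

-11/10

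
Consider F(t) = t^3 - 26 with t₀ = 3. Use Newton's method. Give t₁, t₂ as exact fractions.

F'(t) = 3t^2.
F(3) = 1, F'(3) = 27, so t₁ = 3 - 1/27 = 80/27.
F(80/27) = 242/19683, F'(80/27) = 6400/243, so t₂ = (80/27) - (242/19683)/(6400/243) = 767879/259200.

t₁ = 80/27, t₂ = 767879/259200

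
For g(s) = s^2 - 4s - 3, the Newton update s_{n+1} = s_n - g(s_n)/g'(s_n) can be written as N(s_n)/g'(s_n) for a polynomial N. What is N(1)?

g'(s) = 2s - 4.
N(s) = s·g'(s) - g(s) = s·(2s - 4) - (s^2 - 4s - 3) = s^2 + 3.
N(1) = 4.

4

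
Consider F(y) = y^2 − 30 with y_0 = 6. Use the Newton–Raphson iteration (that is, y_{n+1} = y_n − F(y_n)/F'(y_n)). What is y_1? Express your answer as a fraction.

F'(y) = 2y.
F(6) = 6, F'(6) = 12, so y_1 = 6 − 6/12 = 11/2.

11/2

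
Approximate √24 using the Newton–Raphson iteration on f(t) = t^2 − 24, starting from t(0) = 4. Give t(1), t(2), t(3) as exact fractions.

t(1) = 5, t(2) = 49/10, t(3) = 4801/980

f'(t) = 2t.
f(4) = −8, f'(4) = 8, so t(1) = 4 − (−8)/8 = 5.
f(5) = 1, f'(5) = 10, so t(2) = 5 − 1/10 = 49/10.
f(49/10) = 1/100, f'(49/10) = 49/5, so t(3) = (49/10) − (1/100)/(49/5) = 4801/980.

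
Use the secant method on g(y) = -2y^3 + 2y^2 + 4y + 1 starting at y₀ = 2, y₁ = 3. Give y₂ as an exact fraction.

g(2) = 1, g(3) = -23. y₂ = 3 - (-23)·(3 - 2)/((-23) - 1) = 49/24.

49/24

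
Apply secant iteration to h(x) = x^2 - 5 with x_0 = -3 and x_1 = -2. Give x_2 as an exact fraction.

h(-3) = 4, h(-2) = -1. x_2 = (-2) - (-1)·((-2) - (-3))/((-1) - 4) = -11/5.

-11/5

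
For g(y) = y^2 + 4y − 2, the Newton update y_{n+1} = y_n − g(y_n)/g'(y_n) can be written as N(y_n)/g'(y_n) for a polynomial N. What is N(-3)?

g'(y) = 2y + 4.
N(y) = y·g'(y) − g(y) = y·(2y + 4) − (y^2 + 4y − 2) = y^2 + 2.
N(-3) = 11.

11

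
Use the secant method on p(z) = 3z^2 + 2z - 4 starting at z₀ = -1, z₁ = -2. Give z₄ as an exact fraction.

-533/347

p(-1) = -3, p(-2) = 4. z₂ = (-2) - 4·((-2) - (-1))/(4 - (-3)) = -10/7.
p(-2) = 4, p(-10/7) = -36/49. z₃ = (-10/7) - (-36/49)·((-10/7) - (-2))/((-36/49) - 4) = -44/29.
p(-10/7) = -36/49, p(-44/29) = -108/841. z₄ = (-44/29) - (-108/841)·((-44/29) - (-10/7))/((-108/841) - (-36/49)) = -533/347.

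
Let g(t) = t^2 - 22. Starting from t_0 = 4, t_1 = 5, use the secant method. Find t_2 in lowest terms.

g(4) = -6, g(5) = 3. t_2 = 5 - 3·(5 - 4)/(3 - (-6)) = 14/3.

14/3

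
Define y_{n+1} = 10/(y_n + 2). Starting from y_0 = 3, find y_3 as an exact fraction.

20/9

y_1 = 10/(3 + 2) = 2.
y_2 = 10/(2 + 2) = 5/2.
y_3 = 10/(5/2 + 2) = 20/9.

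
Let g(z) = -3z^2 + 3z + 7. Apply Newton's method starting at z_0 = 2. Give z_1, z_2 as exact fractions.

g'(z) = -6z + 3.
g(2) = 1, g'(2) = -9, so z_1 = 2 - 1/(-9) = 19/9.
g(19/9) = -1/27, g'(19/9) = -29/3, so z_2 = (19/9) - (-1/27)/(-29/3) = 550/261.

z_1 = 19/9, z_2 = 550/261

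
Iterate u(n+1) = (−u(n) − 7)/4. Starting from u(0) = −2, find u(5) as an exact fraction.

u(1) = (−(−2) − 7)/4 = −5/4.
u(2) = (−(−5/4) − 7)/4 = −23/16.
u(3) = (−(−23/16) − 7)/4 = −89/64.
u(4) = (−(−89/64) − 7)/4 = −359/256.
u(5) = (−(−359/256) − 7)/4 = −1433/1024.

−1433/1024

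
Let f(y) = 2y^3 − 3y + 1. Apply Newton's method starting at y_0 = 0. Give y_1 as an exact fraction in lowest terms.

1/3

f'(y) = 6y^2 − 3.
f(0) = 1, f'(0) = −3, so y_1 = 0 − 1/(−3) = 1/3.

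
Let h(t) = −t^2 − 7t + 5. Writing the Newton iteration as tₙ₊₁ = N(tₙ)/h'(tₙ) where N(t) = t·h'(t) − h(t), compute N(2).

h'(t) = −2t − 7.
N(t) = t·h'(t) − h(t) = t·(−2t − 7) − (−t^2 − 7t + 5) = −t^2 − 5.
N(2) = −9.

−9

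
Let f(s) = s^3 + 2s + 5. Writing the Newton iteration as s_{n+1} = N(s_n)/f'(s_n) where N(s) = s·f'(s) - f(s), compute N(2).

f'(s) = 3s^2 + 2.
N(s) = s·f'(s) - f(s) = s·(3s^2 + 2) - (s^3 + 2s + 5) = 2s^3 - 5.
N(2) = 11.

11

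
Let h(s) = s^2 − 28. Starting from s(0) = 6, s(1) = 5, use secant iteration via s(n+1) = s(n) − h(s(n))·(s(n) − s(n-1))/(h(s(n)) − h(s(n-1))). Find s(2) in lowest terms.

58/11

h(6) = 8, h(5) = −3. s(2) = 5 − (−3)·(5 − 6)/((−3) − 8) = 58/11.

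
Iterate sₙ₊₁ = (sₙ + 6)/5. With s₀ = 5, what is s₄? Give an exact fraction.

941/625

s₁ = (5 + 6)/5 = 11/5.
s₂ = ((11/5) + 6)/5 = 41/25.
s₃ = ((41/25) + 6)/5 = 191/125.
s₄ = ((191/125) + 6)/5 = 941/625.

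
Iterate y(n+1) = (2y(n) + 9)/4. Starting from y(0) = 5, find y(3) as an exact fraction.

73/16

y(1) = (2·5 + 9)/4 = 19/4.
y(2) = (2·(19/4) + 9)/4 = 37/8.
y(3) = (2·(37/8) + 9)/4 = 73/16.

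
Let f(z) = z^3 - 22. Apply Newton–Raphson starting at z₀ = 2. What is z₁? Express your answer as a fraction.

19/6

f'(z) = 3z^2.
f(2) = -14, f'(2) = 12, so z₁ = 2 - (-14)/12 = 19/6.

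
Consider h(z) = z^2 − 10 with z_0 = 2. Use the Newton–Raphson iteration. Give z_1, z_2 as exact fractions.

z_1 = 7/2, z_2 = 89/28

h'(z) = 2z.
h(2) = −6, h'(2) = 4, so z_1 = 2 − (−6)/4 = 7/2.
h(7/2) = 9/4, h'(7/2) = 7, so z_2 = (7/2) − (9/4)/7 = 89/28.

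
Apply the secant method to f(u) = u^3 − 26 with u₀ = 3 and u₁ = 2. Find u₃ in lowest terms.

3319/1118

f(3) = 1, f(2) = −18. u₂ = 2 − (−18)·(2 − 3)/((−18) − 1) = 56/19.
f(2) = −18, f(56/19) = −2718/6859. u₃ = (56/19) − (−2718/6859)·((56/19) − 2)/((−2718/6859) − (−18)) = 3319/1118.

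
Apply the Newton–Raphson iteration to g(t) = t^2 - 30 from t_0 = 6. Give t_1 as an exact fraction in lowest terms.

g'(t) = 2t.
g(6) = 6, g'(6) = 12, so t_1 = 6 - 6/12 = 11/2.

11/2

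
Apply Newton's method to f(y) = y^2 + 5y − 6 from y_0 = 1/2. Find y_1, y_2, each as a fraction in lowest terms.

f'(y) = 2y + 5.
f(1/2) = −13/4, f'(1/2) = 6, so y_1 = (1/2) − (−13/4)/6 = 25/24.
f(25/24) = 169/576, f'(25/24) = 85/12, so y_2 = (25/24) − (169/576)/(85/12) = 4081/4080.

y_1 = 25/24, y_2 = 4081/4080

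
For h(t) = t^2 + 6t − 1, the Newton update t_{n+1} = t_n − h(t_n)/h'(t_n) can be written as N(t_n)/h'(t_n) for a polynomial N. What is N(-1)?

2

h'(t) = 2t + 6.
N(t) = t·h'(t) − h(t) = t·(2t + 6) − (t^2 + 6t − 1) = t^2 + 1.
N(-1) = 2.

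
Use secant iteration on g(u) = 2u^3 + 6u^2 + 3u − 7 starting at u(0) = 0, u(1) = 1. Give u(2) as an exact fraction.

g(0) = −7, g(1) = 4. u(2) = 1 − 4·(1 − 0)/(4 − (−7)) = 7/11.

7/11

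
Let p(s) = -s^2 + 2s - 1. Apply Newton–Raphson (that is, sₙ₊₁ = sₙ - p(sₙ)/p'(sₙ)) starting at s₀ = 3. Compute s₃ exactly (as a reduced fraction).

p'(s) = -2s + 2.
p(3) = -4, p'(3) = -4, so s₁ = 3 - (-4)/(-4) = 2.
p(2) = -1, p'(2) = -2, so s₂ = 2 - (-1)/(-2) = 3/2.
p(3/2) = -1/4, p'(3/2) = -1, so s₃ = (3/2) - (-1/4)/(-1) = 5/4.

5/4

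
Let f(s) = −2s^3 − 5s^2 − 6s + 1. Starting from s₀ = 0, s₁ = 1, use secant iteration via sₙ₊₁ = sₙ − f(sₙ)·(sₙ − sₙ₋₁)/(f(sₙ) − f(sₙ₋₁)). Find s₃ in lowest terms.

f(0) = 1, f(1) = −12. s₂ = 1 − (−12)·(1 − 0)/((−12) − 1) = 1/13.
f(1) = −12, f(1/13) = 1116/2197. s₃ = (1/13) − (1116/2197)·((1/13) − 1)/((1116/2197) − (−12)) = 131/1145.

131/1145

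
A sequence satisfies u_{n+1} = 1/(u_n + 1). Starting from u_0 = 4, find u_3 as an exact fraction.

u_1 = 1/(4 + 1) = 1/5.
u_2 = 1/(1/5 + 1) = 5/6.
u_3 = 1/(5/6 + 1) = 6/11.

6/11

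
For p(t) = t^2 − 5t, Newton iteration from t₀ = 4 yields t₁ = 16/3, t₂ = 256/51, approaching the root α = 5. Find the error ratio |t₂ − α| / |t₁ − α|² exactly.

t₁ − α = 16/3 − 5 = 1/3, so |t₁ − α| = 1/3.
t₂ − α = 256/51 − 5 = 1/51, so |t₂ − α| = 1/51.
|t₁ − α|² = 1/9.
Ratio = (1/51) / (1/9) = 3/17.

3/17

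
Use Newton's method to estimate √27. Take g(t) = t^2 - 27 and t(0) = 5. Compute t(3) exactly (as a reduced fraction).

3650401/702520

g'(t) = 2t.
g(5) = -2, g'(5) = 10, so t(1) = 5 - (-2)/10 = 26/5.
g(26/5) = 1/25, g'(26/5) = 52/5, so t(2) = (26/5) - (1/25)/(52/5) = 1351/260.
g(1351/260) = 1/67600, g'(1351/260) = 1351/130, so t(3) = (1351/260) - (1/67600)/(1351/130) = 3650401/702520.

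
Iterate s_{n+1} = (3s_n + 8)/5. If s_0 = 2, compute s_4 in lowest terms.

s_1 = (3·2 + 8)/5 = 14/5.
s_2 = (3·(14/5) + 8)/5 = 82/25.
s_3 = (3·(82/25) + 8)/5 = 446/125.
s_4 = (3·(446/125) + 8)/5 = 2338/625.

2338/625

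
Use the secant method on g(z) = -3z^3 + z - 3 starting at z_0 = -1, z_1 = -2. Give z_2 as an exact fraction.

-21/20

g(-1) = -1, g(-2) = 19. z_2 = (-2) - 19·((-2) - (-1))/(19 - (-1)) = -21/20.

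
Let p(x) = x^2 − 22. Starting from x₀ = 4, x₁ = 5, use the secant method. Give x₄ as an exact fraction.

p(4) = −6, p(5) = 3. x₂ = 5 − 3·(5 − 4)/(3 − (−6)) = 14/3.
p(5) = 3, p(14/3) = −2/9. x₃ = (14/3) − (−2/9)·((14/3) − 5)/((−2/9) − 3) = 136/29.
p(14/3) = −2/9, p(136/29) = −6/841. x₄ = (136/29) − (−6/841)·((136/29) − (14/3))/((−6/841) − (−2/9)) = 1909/407.

1909/407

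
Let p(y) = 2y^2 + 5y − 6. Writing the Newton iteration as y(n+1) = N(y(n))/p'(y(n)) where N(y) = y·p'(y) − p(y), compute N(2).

p'(y) = 4y + 5.
N(y) = y·p'(y) − p(y) = y·(4y + 5) − (2y^2 + 5y − 6) = 2y^2 + 6.
N(2) = 14.

14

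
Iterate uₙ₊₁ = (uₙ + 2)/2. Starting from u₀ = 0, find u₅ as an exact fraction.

31/16

u₁ = (0 + 2)/2 = 1.
u₂ = (1 + 2)/2 = 3/2.
u₃ = ((3/2) + 2)/2 = 7/4.
u₄ = ((7/4) + 2)/2 = 15/8.
u₅ = ((15/8) + 2)/2 = 31/16.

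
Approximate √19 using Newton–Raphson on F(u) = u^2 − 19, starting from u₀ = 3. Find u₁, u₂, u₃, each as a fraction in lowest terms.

F'(u) = 2u.
F(3) = −10, F'(3) = 6, so u₁ = 3 − (−10)/6 = 14/3.
F(14/3) = 25/9, F'(14/3) = 28/3, so u₂ = (14/3) − (25/9)/(28/3) = 367/84.
F(367/84) = 625/7056, F'(367/84) = 367/42, so u₃ = (367/84) − (625/7056)/(367/42) = 268753/61656.

u₁ = 14/3, u₂ = 367/84, u₃ = 268753/61656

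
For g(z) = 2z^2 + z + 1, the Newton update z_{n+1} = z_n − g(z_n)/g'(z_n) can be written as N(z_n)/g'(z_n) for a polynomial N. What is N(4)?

31

g'(z) = 4z + 1.
N(z) = z·g'(z) − g(z) = z·(4z + 1) − (2z^2 + z + 1) = 2z^2 − 1.
N(4) = 31.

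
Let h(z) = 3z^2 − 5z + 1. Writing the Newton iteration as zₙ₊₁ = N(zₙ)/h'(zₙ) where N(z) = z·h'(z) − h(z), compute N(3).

26

h'(z) = 6z − 5.
N(z) = z·h'(z) − h(z) = z·(6z − 5) − (3z^2 − 5z + 1) = 3z^2 − 1.
N(3) = 26.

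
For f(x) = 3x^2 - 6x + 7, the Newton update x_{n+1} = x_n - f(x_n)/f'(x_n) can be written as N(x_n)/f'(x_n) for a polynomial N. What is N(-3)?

f'(x) = 6x - 6.
N(x) = x·f'(x) - f(x) = x·(6x - 6) - (3x^2 - 6x + 7) = 3x^2 - 7.
N(-3) = 20.

20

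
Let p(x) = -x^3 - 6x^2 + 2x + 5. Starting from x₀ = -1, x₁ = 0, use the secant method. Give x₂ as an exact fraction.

-5/7

p(-1) = -2, p(0) = 5. x₂ = 0 - 5·(0 - (-1))/(5 - (-2)) = -5/7.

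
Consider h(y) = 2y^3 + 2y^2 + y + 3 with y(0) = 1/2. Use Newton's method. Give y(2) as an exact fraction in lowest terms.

-2155/297

h'(y) = 6y^2 + 4y + 1.
h(1/2) = 17/4, h'(1/2) = 9/2, so y(1) = (1/2) - (17/4)/(9/2) = -4/9.
h(-4/9) = 2023/729, h'(-4/9) = 11/27, so y(2) = (-4/9) - (2023/729)/(11/27) = -2155/297.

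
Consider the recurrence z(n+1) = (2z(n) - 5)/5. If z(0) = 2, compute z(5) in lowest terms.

-5091/3125

z(1) = (2·2 - 5)/5 = -1/5.
z(2) = (2·(-1/5) - 5)/5 = -27/25.
z(3) = (2·(-27/25) - 5)/5 = -179/125.
z(4) = (2·(-179/125) - 5)/5 = -983/625.
z(5) = (2·(-983/625) - 5)/5 = -5091/3125.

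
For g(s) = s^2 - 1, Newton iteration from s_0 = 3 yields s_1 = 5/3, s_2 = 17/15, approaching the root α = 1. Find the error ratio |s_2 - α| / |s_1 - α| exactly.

s_1 - α = 5/3 - 1 = 2/3, so |s_1 - α| = 2/3.
s_2 - α = 17/15 - 1 = 2/15, so |s_2 - α| = 2/15.
Ratio = (2/15) / (2/3) = 1/5.

1/5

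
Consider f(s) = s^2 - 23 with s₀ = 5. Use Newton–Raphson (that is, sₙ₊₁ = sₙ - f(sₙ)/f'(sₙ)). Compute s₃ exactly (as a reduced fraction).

2649601/552480

f'(s) = 2s.
f(5) = 2, f'(5) = 10, so s₁ = 5 - 2/10 = 24/5.
f(24/5) = 1/25, f'(24/5) = 48/5, so s₂ = (24/5) - (1/25)/(48/5) = 1151/240.
f(1151/240) = 1/57600, f'(1151/240) = 1151/120, so s₃ = (1151/240) - (1/57600)/(1151/120) = 2649601/552480.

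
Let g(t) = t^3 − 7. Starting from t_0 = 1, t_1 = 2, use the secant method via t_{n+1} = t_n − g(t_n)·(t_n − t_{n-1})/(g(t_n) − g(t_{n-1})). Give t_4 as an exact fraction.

99535299/52030837

g(1) = −6, g(2) = 1. t_2 = 2 − 1·(2 − 1)/(1 − (−6)) = 13/7.
g(2) = 1, g(13/7) = −204/343. t_3 = (13/7) − (−204/343)·((13/7) − 2)/((−204/343) − 1) = 1045/547.
g(13/7) = −204/343, g(1045/547) = −4505136/163667323. t_4 = (1045/547) − (−4505136/163667323)·((1045/547) − (13/7))/((−4505136/163667323) − (−204/343)) = 99535299/52030837.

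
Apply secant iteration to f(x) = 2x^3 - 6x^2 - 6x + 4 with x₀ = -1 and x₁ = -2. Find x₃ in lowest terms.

f(-1) = 2, f(-2) = -24. x₂ = (-2) - (-24)·((-2) - (-1))/((-24) - 2) = -14/13.
f(-2) = -24, f(-14/13) = 2208/2197. x₃ = (-14/13) - (2208/2197)·((-14/13) - (-2))/((2208/2197) - (-24)) = -850/763.

-850/763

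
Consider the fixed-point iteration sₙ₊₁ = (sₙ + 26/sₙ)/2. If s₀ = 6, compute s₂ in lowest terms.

s₁ = (6 + 26/6)/2 = 31/6.
s₂ = (31/6 + 26/(31/6))/2 = 1897/372.

1897/372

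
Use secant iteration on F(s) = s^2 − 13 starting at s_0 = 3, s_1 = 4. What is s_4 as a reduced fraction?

F(3) = −4, F(4) = 3. s_2 = 4 − 3·(4 − 3)/(3 − (−4)) = 25/7.
F(4) = 3, F(25/7) = −12/49. s_3 = (25/7) − (−12/49)·((25/7) − 4)/((−12/49) − 3) = 191/53.
F(25/7) = −12/49, F(191/53) = −36/2809. s_4 = (191/53) − (−36/2809)·((191/53) − (25/7))/((−36/2809) − (−12/49)) = 4799/1331.

4799/1331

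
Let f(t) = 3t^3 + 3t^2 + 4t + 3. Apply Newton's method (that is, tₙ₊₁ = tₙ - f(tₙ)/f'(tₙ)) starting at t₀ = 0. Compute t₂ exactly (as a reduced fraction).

-123/146

f'(t) = 9t^2 + 6t + 4.
f(0) = 3, f'(0) = 4, so t₁ = 0 - 3/4 = -3/4.
f(-3/4) = 27/64, f'(-3/4) = 73/16, so t₂ = (-3/4) - (27/64)/(73/16) = -123/146.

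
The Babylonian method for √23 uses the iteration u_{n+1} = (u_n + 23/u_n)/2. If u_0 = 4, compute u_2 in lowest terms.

u_1 = (4 + 23/4)/2 = 39/8.
u_2 = (39/8 + 23/(39/8))/2 = 2993/624.

2993/624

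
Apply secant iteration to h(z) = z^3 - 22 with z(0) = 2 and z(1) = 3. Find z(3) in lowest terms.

h(2) = -14, h(3) = 5. z(2) = 3 - 5·(3 - 2)/(5 - (-14)) = 52/19.
h(3) = 5, h(52/19) = -10290/6859. z(3) = (52/19) - (-10290/6859)·((52/19) - 3)/((-10290/6859) - 5) = 24946/8917.

24946/8917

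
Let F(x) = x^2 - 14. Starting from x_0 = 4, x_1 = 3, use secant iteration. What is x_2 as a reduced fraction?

26/7

F(4) = 2, F(3) = -5. x_2 = 3 - (-5)·(3 - 4)/((-5) - 2) = 26/7.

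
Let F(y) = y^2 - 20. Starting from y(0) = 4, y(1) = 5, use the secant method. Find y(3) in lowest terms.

F(4) = -4, F(5) = 5. y(2) = 5 - 5·(5 - 4)/(5 - (-4)) = 40/9.
F(5) = 5, F(40/9) = -20/81. y(3) = (40/9) - (-20/81)·((40/9) - 5)/((-20/81) - 5) = 76/17.

76/17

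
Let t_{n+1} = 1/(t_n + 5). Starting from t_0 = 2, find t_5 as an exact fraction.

t_1 = 1/(2 + 5) = 1/7.
t_2 = 1/(1/7 + 5) = 7/36.
t_3 = 1/(7/36 + 5) = 36/187.
t_4 = 1/(36/187 + 5) = 187/971.
t_5 = 1/(187/971 + 5) = 971/5042.

971/5042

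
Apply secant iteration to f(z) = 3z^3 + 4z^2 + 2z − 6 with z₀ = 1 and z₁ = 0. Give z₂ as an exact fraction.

2/3

f(1) = 3, f(0) = −6. z₂ = 0 − (−6)·(0 − 1)/((−6) − 3) = 2/3.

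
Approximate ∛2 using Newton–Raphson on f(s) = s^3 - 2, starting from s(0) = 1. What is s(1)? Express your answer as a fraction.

4/3

f'(s) = 3s^2.
f(1) = -1, f'(1) = 3, so s(1) = 1 - (-1)/3 = 4/3.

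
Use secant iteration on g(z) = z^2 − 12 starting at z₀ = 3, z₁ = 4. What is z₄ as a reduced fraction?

724/209

g(3) = −3, g(4) = 4. z₂ = 4 − 4·(4 − 3)/(4 − (−3)) = 24/7.
g(4) = 4, g(24/7) = −12/49. z₃ = (24/7) − (−12/49)·((24/7) − 4)/((−12/49) − 4) = 45/13.
g(24/7) = −12/49, g(45/13) = −3/169. z₄ = (45/13) − (−3/169)·((45/13) − (24/7))/((−3/169) − (−12/49)) = 724/209.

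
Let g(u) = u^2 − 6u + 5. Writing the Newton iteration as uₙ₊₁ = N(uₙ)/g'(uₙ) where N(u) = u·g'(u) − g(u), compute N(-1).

g'(u) = 2u − 6.
N(u) = u·g'(u) − g(u) = u·(2u − 6) − (u^2 − 6u + 5) = u^2 − 5.
N(-1) = −4.

−4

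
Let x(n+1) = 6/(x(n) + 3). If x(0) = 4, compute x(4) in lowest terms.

82/59

x(1) = 6/(4 + 3) = 6/7.
x(2) = 6/(6/7 + 3) = 14/9.
x(3) = 6/(14/9 + 3) = 54/41.
x(4) = 6/(54/41 + 3) = 82/59.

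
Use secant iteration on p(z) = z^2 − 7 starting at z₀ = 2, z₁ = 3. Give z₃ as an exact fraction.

37/14

p(2) = −3, p(3) = 2. z₂ = 3 − 2·(3 − 2)/(2 − (−3)) = 13/5.
p(3) = 2, p(13/5) = −6/25. z₃ = (13/5) − (−6/25)·((13/5) − 3)/((−6/25) − 2) = 37/14.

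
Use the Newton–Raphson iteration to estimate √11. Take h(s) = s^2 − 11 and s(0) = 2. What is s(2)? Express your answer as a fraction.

h'(s) = 2s.
h(2) = −7, h'(2) = 4, so s(1) = 2 − (−7)/4 = 15/4.
h(15/4) = 49/16, h'(15/4) = 15/2, so s(2) = (15/4) − (49/16)/(15/2) = 401/120.

401/120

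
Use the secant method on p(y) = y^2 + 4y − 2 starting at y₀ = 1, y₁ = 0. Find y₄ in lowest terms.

p(1) = 3, p(0) = −2. y₂ = 0 − (−2)·(0 − 1)/((−2) − 3) = 2/5.
p(0) = −2, p(2/5) = −6/25. y₃ = (2/5) − (−6/25)·((2/5) − 0)/((−6/25) − (−2)) = 5/11.
p(2/5) = −6/25, p(5/11) = 3/121. y₄ = (5/11) − (3/121)·((5/11) − (2/5))/((3/121) − (−6/25)) = 40/89.

40/89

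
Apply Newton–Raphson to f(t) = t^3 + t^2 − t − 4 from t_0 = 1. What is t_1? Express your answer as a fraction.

f'(t) = 3t^2 + 2t − 1.
f(1) = −3, f'(1) = 4, so t_1 = 1 − (−3)/4 = 7/4.

7/4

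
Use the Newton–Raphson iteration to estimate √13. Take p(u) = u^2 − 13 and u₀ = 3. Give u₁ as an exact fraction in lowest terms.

p'(u) = 2u.
p(3) = −4, p'(3) = 6, so u₁ = 3 − (−4)/6 = 11/3.

11/3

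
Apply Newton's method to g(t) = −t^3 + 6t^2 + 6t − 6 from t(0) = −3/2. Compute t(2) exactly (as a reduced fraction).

−2906/2085

g'(t) = −3t^2 + 12t + 6.
g(−3/2) = 15/8, g'(−3/2) = −75/4, so t(1) = (−3/2) − (15/8)/(−75/4) = −7/5.
g(−7/5) = 13/125, g'(−7/5) = −417/25, so t(2) = (−7/5) − (13/125)/(−417/25) = −2906/2085.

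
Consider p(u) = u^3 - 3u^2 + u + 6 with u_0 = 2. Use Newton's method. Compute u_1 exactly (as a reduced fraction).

p'(u) = 3u^2 - 6u + 1.
p(2) = 4, p'(2) = 1, so u_1 = 2 - 4/1 = -2.

-2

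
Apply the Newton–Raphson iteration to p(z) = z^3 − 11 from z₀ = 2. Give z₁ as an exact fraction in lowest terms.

p'(z) = 3z^2.
p(2) = −3, p'(2) = 12, so z₁ = 2 − (−3)/12 = 9/4.

9/4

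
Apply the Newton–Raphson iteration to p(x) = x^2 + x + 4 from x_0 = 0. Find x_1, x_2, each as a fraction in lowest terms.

x_1 = −4, x_2 = −12/7

p'(x) = 2x + 1.
p(0) = 4, p'(0) = 1, so x_1 = 0 − 4/1 = −4.
p(−4) = 16, p'(−4) = −7, so x_2 = (−4) − 16/(−7) = −12/7.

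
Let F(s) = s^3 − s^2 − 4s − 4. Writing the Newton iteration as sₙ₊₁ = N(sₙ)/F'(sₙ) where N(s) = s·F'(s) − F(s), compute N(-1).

1

F'(s) = 3s^2 − 2s − 4.
N(s) = s·F'(s) − F(s) = s·(3s^2 − 2s − 4) − (s^3 − s^2 − 4s − 4) = 2s^3 − s^2 + 4.
N(-1) = 1.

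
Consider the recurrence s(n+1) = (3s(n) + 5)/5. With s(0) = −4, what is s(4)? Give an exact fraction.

s(1) = (3·(−4) + 5)/5 = −7/5.
s(2) = (3·(−7/5) + 5)/5 = 4/25.
s(3) = (3·(4/25) + 5)/5 = 137/125.
s(4) = (3·(137/125) + 5)/5 = 1036/625.

1036/625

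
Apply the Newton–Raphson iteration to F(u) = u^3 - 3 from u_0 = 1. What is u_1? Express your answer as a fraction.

F'(u) = 3u^2.
F(1) = -2, F'(1) = 3, so u_1 = 1 - (-2)/3 = 5/3.

5/3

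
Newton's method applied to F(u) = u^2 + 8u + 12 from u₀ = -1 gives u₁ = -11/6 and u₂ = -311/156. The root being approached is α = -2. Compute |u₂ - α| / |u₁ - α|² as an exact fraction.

3/13

u₁ - α = -11/6 - (-2) = -11/6 + 2 = 1/6, so |u₁ - α| = 1/6.
u₂ - α = -311/156 - (-2) = -311/156 + 2 = 1/156, so |u₂ - α| = 1/156.
|u₁ - α|² = 1/36.
Ratio = (1/156) / (1/36) = 3/13.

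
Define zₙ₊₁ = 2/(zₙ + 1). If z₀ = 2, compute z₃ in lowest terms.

10/11

z₁ = 2/(2 + 1) = 2/3.
z₂ = 2/(2/3 + 1) = 6/5.
z₃ = 2/(6/5 + 1) = 10/11.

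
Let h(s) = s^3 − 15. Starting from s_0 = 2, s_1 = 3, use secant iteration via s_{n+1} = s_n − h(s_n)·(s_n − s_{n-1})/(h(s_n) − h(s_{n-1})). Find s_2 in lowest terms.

45/19

h(2) = −7, h(3) = 12. s_2 = 3 − 12·(3 − 2)/(12 − (−7)) = 45/19.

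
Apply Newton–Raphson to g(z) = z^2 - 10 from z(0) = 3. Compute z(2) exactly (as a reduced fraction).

721/228

g'(z) = 2z.
g(3) = -1, g'(3) = 6, so z(1) = 3 - (-1)/6 = 19/6.
g(19/6) = 1/36, g'(19/6) = 19/3, so z(2) = (19/6) - (1/36)/(19/3) = 721/228.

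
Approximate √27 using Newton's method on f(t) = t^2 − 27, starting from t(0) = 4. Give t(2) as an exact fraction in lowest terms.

3577/688

f'(t) = 2t.
f(4) = −11, f'(4) = 8, so t(1) = 4 − (−11)/8 = 43/8.
f(43/8) = 121/64, f'(43/8) = 43/4, so t(2) = (43/8) − (121/64)/(43/4) = 3577/688.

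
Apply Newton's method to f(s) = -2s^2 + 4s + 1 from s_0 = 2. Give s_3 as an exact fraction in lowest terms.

8721/3920

f'(s) = -4s + 4.
f(2) = 1, f'(2) = -4, so s_1 = 2 - 1/(-4) = 9/4.
f(9/4) = -1/8, f'(9/4) = -5, so s_2 = (9/4) - (-1/8)/(-5) = 89/40.
f(89/40) = -1/800, f'(89/40) = -49/10, so s_3 = (89/40) - (-1/800)/(-49/10) = 8721/3920.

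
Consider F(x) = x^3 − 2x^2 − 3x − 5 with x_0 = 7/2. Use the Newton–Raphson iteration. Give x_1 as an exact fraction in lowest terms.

F'(x) = 3x^2 − 4x − 3.
F(7/2) = 23/8, F'(7/2) = 79/4, so x_1 = (7/2) − (23/8)/(79/4) = 265/79.

265/79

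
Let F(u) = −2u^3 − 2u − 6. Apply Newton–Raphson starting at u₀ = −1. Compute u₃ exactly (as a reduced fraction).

F'(u) = −6u^2 − 2.
F(−1) = −2, F'(−1) = −8, so u₁ = (−1) − (−2)/(−8) = −5/4.
F(−5/4) = 13/32, F'(−5/4) = −91/8, so u₂ = (−5/4) − (13/32)/(−91/8) = −17/14.
F(−17/14) = 13/1372, F'(−17/14) = −1063/98, so u₃ = (−17/14) − (13/1372)/(−1063/98) = −9029/7441.

−9029/7441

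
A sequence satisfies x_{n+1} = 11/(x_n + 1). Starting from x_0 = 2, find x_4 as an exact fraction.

x_1 = 11/(2 + 1) = 11/3.
x_2 = 11/(11/3 + 1) = 33/14.
x_3 = 11/(33/14 + 1) = 154/47.
x_4 = 11/(154/47 + 1) = 517/201.

517/201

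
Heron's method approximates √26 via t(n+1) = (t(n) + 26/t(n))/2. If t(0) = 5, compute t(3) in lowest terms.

54100801/10610040

t(1) = (5 + 26/5)/2 = 51/10.
t(2) = (51/10 + 26/(51/10))/2 = 5201/1020.
t(3) = (5201/1020 + 26/(5201/1020))/2 = 54100801/10610040.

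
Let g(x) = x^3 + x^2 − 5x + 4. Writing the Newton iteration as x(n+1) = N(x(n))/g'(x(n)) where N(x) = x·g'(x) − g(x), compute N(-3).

g'(x) = 3x^2 + 2x − 5.
N(x) = x·g'(x) − g(x) = x·(3x^2 + 2x − 5) − (x^3 + x^2 − 5x + 4) = 2x^3 + x^2 − 4.
N(-3) = −49.

−49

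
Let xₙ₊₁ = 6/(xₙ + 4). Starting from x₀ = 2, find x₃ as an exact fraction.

15/13

x₁ = 6/(2 + 4) = 1.
x₂ = 6/(1 + 4) = 6/5.
x₃ = 6/(6/5 + 4) = 15/13.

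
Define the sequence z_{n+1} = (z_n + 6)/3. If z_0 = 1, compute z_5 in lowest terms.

z_1 = (1 + 6)/3 = 7/3.
z_2 = ((7/3) + 6)/3 = 25/9.
z_3 = ((25/9) + 6)/3 = 79/27.
z_4 = ((79/27) + 6)/3 = 241/81.
z_5 = ((241/81) + 6)/3 = 727/243.

727/243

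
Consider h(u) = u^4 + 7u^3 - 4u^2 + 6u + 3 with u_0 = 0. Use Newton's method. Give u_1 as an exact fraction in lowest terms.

-1/2

h'(u) = 4u^3 + 21u^2 - 8u + 6.
h(0) = 3, h'(0) = 6, so u_1 = 0 - 3/6 = -1/2.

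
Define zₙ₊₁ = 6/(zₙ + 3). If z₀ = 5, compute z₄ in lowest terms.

z₁ = 6/(5 + 3) = 3/4.
z₂ = 6/(3/4 + 3) = 8/5.
z₃ = 6/(8/5 + 3) = 30/23.
z₄ = 6/(30/23 + 3) = 46/33.

46/33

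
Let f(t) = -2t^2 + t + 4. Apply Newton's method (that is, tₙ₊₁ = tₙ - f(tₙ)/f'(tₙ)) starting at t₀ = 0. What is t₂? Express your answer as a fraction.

-36/17

f'(t) = -4t + 1.
f(0) = 4, f'(0) = 1, so t₁ = 0 - 4/1 = -4.
f(-4) = -32, f'(-4) = 17, so t₂ = (-4) - (-32)/17 = -36/17.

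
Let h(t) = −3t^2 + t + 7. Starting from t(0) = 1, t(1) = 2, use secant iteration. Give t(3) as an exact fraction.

h(1) = 5, h(2) = −3. t(2) = 2 − (−3)·(2 − 1)/((−3) − 5) = 13/8.
h(2) = −3, h(13/8) = 45/64. t(3) = (13/8) − (45/64)·((13/8) − 2)/((45/64) − (−3)) = 134/79.

134/79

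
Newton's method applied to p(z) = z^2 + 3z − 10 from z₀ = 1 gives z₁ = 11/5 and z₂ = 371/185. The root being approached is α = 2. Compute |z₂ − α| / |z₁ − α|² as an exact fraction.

z₁ − α = 11/5 − 2 = 1/5, so |z₁ − α| = 1/5.
z₂ − α = 371/185 − 2 = 1/185, so |z₂ − α| = 1/185.
|z₁ − α|² = 1/25.
Ratio = (1/185) / (1/25) = 5/37.

5/37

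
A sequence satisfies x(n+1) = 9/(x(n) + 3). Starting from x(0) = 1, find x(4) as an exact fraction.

x(1) = 9/(1 + 3) = 9/4.
x(2) = 9/(9/4 + 3) = 12/7.
x(3) = 9/(12/7 + 3) = 21/11.
x(4) = 9/(21/11 + 3) = 11/6.

11/6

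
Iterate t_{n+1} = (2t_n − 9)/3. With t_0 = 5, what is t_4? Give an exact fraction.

t_1 = (2·5 − 9)/3 = 1/3.
t_2 = (2·(1/3) − 9)/3 = −25/9.
t_3 = (2·(−25/9) − 9)/3 = −131/27.
t_4 = (2·(−131/27) − 9)/3 = −505/81.

−505/81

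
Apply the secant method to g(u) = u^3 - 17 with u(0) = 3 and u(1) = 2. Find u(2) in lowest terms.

g(3) = 10, g(2) = -9. u(2) = 2 - (-9)·(2 - 3)/((-9) - 10) = 47/19.

47/19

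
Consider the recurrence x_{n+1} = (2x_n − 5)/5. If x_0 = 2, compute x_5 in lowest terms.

−5091/3125

x_1 = (2·2 − 5)/5 = −1/5.
x_2 = (2·(−1/5) − 5)/5 = −27/25.
x_3 = (2·(−27/25) − 5)/5 = −179/125.
x_4 = (2·(−179/125) − 5)/5 = −983/625.
x_5 = (2·(−983/625) − 5)/5 = −5091/3125.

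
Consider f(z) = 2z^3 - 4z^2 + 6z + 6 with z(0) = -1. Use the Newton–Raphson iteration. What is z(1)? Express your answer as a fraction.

f'(z) = 6z^2 - 8z + 6.
f(-1) = -6, f'(-1) = 20, so z(1) = (-1) - (-6)/20 = -7/10.

-7/10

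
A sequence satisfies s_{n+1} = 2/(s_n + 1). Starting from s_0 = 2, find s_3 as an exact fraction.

10/11

s_1 = 2/(2 + 1) = 2/3.
s_2 = 2/(2/3 + 1) = 6/5.
s_3 = 2/(6/5 + 1) = 10/11.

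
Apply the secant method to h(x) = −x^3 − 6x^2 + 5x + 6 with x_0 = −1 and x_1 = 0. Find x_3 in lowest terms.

−75/103

h(−1) = −4, h(0) = 6. x_2 = 0 − 6·(0 − (−1))/(6 − (−4)) = −3/5.
h(0) = 6, h(−3/5) = 132/125. x_3 = (−3/5) − (132/125)·((−3/5) − 0)/((132/125) − 6) = −75/103.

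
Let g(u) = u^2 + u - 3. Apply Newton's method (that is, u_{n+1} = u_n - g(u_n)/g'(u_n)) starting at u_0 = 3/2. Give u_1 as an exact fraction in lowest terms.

g'(u) = 2u + 1.
g(3/2) = 3/4, g'(3/2) = 4, so u_1 = (3/2) - (3/4)/4 = 21/16.

21/16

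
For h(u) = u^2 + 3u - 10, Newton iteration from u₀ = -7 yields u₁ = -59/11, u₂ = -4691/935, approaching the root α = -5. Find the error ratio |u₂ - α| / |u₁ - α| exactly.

u₁ - α = -59/11 - (-5) = -59/11 + 5 = -4/11, so |u₁ - α| = 4/11.
u₂ - α = -4691/935 - (-5) = -4691/935 + 5 = -16/935, so |u₂ - α| = 16/935.
Ratio = (16/935) / (4/11) = 4/85.

4/85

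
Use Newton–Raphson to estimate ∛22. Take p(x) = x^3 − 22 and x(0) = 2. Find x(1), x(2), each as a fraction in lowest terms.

x(1) = 19/6, x(2) = 9235/3249

p'(x) = 3x^2.
p(2) = −14, p'(2) = 12, so x(1) = 2 − (−14)/12 = 19/6.
p(19/6) = 2107/216, p'(19/6) = 361/12, so x(2) = (19/6) − (2107/216)/(361/12) = 9235/3249.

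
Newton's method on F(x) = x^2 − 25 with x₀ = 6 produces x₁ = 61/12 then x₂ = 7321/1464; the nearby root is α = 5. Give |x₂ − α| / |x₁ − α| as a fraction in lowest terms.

x₁ − α = 61/12 − 5 = 1/12, so |x₁ − α| = 1/12.
x₂ − α = 7321/1464 − 5 = 1/1464, so |x₂ − α| = 1/1464.
Ratio = (1/1464) / (1/12) = 1/122.

1/122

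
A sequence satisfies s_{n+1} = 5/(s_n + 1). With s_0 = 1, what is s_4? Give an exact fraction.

85/52

s_1 = 5/(1 + 1) = 5/2.
s_2 = 5/(5/2 + 1) = 10/7.
s_3 = 5/(10/7 + 1) = 35/17.
s_4 = 5/(35/17 + 1) = 85/52.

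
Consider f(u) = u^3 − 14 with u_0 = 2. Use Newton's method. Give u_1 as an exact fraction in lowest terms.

5/2

f'(u) = 3u^2.
f(2) = −6, f'(2) = 12, so u_1 = 2 − (−6)/12 = 5/2.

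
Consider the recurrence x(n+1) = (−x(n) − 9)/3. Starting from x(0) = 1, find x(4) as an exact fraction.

−179/81

x(1) = (−1 − 9)/3 = −10/3.
x(2) = (−(−10/3) − 9)/3 = −17/9.
x(3) = (−(−17/9) − 9)/3 = −64/27.
x(4) = (−(−64/27) − 9)/3 = −179/81.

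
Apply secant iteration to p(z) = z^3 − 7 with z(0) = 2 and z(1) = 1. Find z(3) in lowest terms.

p(2) = 1, p(1) = −6. z(2) = 1 − (−6)·(1 − 2)/((−6) − 1) = 13/7.
p(1) = −6, p(13/7) = −204/343. z(3) = (13/7) − (−204/343)·((13/7) − 1)/((−204/343) − (−6)) = 201/103.

201/103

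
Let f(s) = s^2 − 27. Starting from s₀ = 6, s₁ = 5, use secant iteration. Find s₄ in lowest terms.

f(6) = 9, f(5) = −2. s₂ = 5 − (−2)·(5 − 6)/((−2) − 9) = 57/11.
f(5) = −2, f(57/11) = −18/121. s₃ = (57/11) − (−18/121)·((57/11) − 5)/((−18/121) − (−2)) = 291/56.
f(57/11) = −18/121, f(291/56) = 9/3136. s₄ = (291/56) − (9/3136)·((291/56) − (57/11))/((9/3136) − (−18/121)) = 11073/2131.

11073/2131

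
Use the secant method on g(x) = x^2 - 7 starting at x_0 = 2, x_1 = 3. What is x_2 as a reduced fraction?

g(2) = -3, g(3) = 2. x_2 = 3 - 2·(3 - 2)/(2 - (-3)) = 13/5.

13/5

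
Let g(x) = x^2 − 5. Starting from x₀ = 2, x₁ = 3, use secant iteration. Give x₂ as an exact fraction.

11/5

g(2) = −1, g(3) = 4. x₂ = 3 − 4·(3 − 2)/(4 − (−1)) = 11/5.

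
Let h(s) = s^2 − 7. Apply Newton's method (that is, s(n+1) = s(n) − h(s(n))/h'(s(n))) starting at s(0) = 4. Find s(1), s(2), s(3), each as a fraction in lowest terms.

h'(s) = 2s.
h(4) = 9, h'(4) = 8, so s(1) = 4 − 9/8 = 23/8.
h(23/8) = 81/64, h'(23/8) = 23/4, so s(2) = (23/8) − (81/64)/(23/4) = 977/368.
h(977/368) = 6561/135424, h'(977/368) = 977/184, so s(3) = (977/368) − (6561/135424)/(977/184) = 1902497/719072.

s(1) = 23/8, s(2) = 977/368, s(3) = 1902497/719072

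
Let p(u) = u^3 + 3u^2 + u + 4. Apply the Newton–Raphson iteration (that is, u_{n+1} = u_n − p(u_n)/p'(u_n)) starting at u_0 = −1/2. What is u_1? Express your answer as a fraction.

14/5

p'(u) = 3u^2 + 6u + 1.
p(−1/2) = 33/8, p'(−1/2) = −5/4, so u_1 = (−1/2) − (33/8)/(−5/4) = 14/5.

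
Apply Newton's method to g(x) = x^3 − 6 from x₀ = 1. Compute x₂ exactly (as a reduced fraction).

g'(x) = 3x^2.
g(1) = −5, g'(1) = 3, so x₁ = 1 − (−5)/3 = 8/3.
g(8/3) = 350/27, g'(8/3) = 64/3, so x₂ = (8/3) − (350/27)/(64/3) = 593/288.

593/288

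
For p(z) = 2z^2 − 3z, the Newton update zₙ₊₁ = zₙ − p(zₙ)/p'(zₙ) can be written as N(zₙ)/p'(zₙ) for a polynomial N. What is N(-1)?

2

p'(z) = 4z − 3.
N(z) = z·p'(z) − p(z) = z·(4z − 3) − (2z^2 − 3z) = 2z^2.
N(-1) = 2.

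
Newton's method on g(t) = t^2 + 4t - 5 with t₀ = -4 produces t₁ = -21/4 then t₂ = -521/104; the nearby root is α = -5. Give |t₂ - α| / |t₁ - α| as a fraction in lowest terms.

t₁ - α = -21/4 - (-5) = -21/4 + 5 = -1/4, so |t₁ - α| = 1/4.
t₂ - α = -521/104 - (-5) = -521/104 + 5 = -1/104, so |t₂ - α| = 1/104.
Ratio = (1/104) / (1/4) = 1/26.

1/26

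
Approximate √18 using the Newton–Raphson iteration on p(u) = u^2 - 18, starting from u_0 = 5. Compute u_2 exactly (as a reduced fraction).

p'(u) = 2u.
p(5) = 7, p'(5) = 10, so u_1 = 5 - 7/10 = 43/10.
p(43/10) = 49/100, p'(43/10) = 43/5, so u_2 = (43/10) - (49/100)/(43/5) = 3649/860.

3649/860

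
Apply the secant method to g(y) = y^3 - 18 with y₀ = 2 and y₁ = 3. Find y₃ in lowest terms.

2402/921

g(2) = -10, g(3) = 9. y₂ = 3 - 9·(3 - 2)/(9 - (-10)) = 48/19.
g(3) = 9, g(48/19) = -12870/6859. y₃ = (48/19) - (-12870/6859)·((48/19) - 3)/((-12870/6859) - 9) = 2402/921.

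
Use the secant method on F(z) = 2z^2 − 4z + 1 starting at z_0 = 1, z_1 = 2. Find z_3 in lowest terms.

5/3

F(1) = −1, F(2) = 1. z_2 = 2 − 1·(2 − 1)/(1 − (−1)) = 3/2.
F(2) = 1, F(3/2) = −1/2. z_3 = (3/2) − (−1/2)·((3/2) − 2)/((−1/2) − 1) = 5/3.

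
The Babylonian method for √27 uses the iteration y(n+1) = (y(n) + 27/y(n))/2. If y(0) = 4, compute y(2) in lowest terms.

3577/688

y(1) = (4 + 27/4)/2 = 43/8.
y(2) = (43/8 + 27/(43/8))/2 = 3577/688.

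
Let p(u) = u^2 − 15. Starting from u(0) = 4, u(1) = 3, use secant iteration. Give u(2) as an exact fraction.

27/7

p(4) = 1, p(3) = −6. u(2) = 3 − (−6)·(3 − 4)/((−6) − 1) = 27/7.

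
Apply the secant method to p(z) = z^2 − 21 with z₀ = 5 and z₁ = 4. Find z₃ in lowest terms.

p(5) = 4, p(4) = −5. z₂ = 4 − (−5)·(4 − 5)/((−5) − 4) = 41/9.
p(4) = −5, p(41/9) = −20/81. z₃ = (41/9) − (−20/81)·((41/9) − 4)/((−20/81) − (−5)) = 353/77.

353/77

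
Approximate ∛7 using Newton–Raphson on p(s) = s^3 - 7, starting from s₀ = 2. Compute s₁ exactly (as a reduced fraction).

23/12

p'(s) = 3s^2.
p(2) = 1, p'(2) = 12, so s₁ = 2 - 1/12 = 23/12.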